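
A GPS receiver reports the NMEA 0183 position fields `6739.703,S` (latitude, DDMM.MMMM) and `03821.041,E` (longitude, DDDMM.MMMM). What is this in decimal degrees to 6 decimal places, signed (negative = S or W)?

φ: degrees = first 2 digits = 67, minutes = 39.703; 67 + 39.703/60 = 67.6617167
S → negative
Lon: degrees = first 3 digits = 38, minutes = 21.041; 38 + 21.041/60 = 38.3506833
E → positive

-67.661717, 38.350683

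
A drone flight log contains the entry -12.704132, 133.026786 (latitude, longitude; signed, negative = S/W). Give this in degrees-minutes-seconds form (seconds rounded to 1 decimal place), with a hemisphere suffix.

12°42′14.9″ S, 133°01′36.4″ E

Latitude is negative → S; |value| = 12.704132
Latitude: 0.704132 × 60 = 42.24792′ → 42′, remainder × 60 = 14.875″
Lon: 0.026786° → 1.60716′; 0.60716 × 60 = 36.430″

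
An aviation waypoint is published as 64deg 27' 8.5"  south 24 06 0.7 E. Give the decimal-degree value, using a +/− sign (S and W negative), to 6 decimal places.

Latitude: 27′ + 8.5″ = 27.14167′; 64 + 27.14167/60 = 64.4523611
S → negative
Lon: 24° + 6/60 + 0.7/3600 = 24 + 0.100000 + 0.000194 = 24.1001944
E ⇒ keep positive

-64.452361, 24.100194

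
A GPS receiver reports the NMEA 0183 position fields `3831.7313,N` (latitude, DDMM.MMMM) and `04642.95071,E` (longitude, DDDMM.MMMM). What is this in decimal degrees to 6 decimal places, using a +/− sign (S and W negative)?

38.528855, 46.715845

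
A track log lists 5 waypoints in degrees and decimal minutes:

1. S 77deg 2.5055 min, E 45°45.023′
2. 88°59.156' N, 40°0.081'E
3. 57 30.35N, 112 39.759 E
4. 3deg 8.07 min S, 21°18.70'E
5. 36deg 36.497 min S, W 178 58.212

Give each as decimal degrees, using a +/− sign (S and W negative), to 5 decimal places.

1. -77.04176, 45.75038
2. 88.98593, 40.00135
3. 57.50583, 112.66265
4. -3.13450, 21.31167
5. -36.60828, -178.97020

Point 1:
  Latitude: 2.5055′ = 0.041758°; total 77.041758
  hemisphere S, so the sign is −
  λ: 45.023′ = 0.750383°; total 45.750383
  E → positive
Point 2:
  φ: 59.156′ = 0.985933°; total 88.985933
  N → positive
  λ: 0.081′ = 0.001350°; total 40.001350
  E ⇒ keep positive
Point 3:
  φ: 30.35′ = 0.505833°; total 57.505833
  N ⇒ keep positive
  Lon: 39.759′ = 0.662650°; total 112.662650
  E ⇒ keep positive
Point 4:
  Latitude: 8.07′ = 0.134500°; total 3.134500
  S → negative
  Longitude: 21 + 18.7/60 = 21.311667
  E ⇒ keep positive
Point 5:
  Lat: 36 + 36.497/60 = 36.608283
  S ⇒ negate
  λ: 178 + 58.212/60 = 178.970200
  W ⇒ negate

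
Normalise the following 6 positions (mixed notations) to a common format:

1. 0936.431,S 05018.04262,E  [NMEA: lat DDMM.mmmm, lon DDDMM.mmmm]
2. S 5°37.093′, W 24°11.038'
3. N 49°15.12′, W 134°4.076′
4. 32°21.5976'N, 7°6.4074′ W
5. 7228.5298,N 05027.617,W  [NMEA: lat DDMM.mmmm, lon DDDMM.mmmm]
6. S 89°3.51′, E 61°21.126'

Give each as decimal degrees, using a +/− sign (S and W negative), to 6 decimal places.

Point 1:
  φ: split at 2 digits → 09° and 36.431′; 9 + 36.431/60 = 9.6071833
  hemisphere S, so the sign is −
  λ: degrees = first 3 digits = 50, minutes = 18.04262; 50 + 18.04262/60 = 50.3007103
  E → positive
Point 2:
  φ: 37.093′ = 0.618217°; total 5.6182167
  hemisphere S, so the sign is −
  λ: 11.038′ = 0.183967°; total 24.1839667
  hemisphere W, so the sign is −
Point 3:
  Lat: 15.12′ = 0.252000°; total 49.2520000
  N → positive
  Longitude: 134 + 4.076/60 = 134.0679333
  hemisphere W, so the sign is −
Point 4:
  φ: 32 + 21.5976/60 = 32.3599600
  N → positive
  λ: 7 + 6.4074/60 = 7.1067900
  hemisphere W, so the sign is −
Point 5:
  φ: split at 2 digits → 72° and 28.5298′; 72 + 28.5298/60 = 72.4754967
  N ⇒ keep positive
  λ: degrees = first 3 digits = 50, minutes = 27.617; 50 + 27.617/60 = 50.4602833
  hemisphere W, so the sign is −
Point 6:
  Latitude: 89 + 3.51/60 = 89.0585000
  S ⇒ negate
  Longitude: 61 + 21.126/60 = 61.3521000
  E ⇒ keep positive

1. -9.607183, 50.300710
2. -5.618217, -24.183967
3. 49.252000, -134.067933
4. 32.359960, -7.106790
5. 72.475497, -50.460283
6. -89.058500, 61.352100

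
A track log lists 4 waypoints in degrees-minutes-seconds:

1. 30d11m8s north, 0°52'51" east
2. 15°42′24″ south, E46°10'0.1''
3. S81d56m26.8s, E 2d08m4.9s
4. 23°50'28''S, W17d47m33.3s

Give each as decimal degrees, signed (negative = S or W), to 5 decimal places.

1. 30.18556, 0.88083
2. -15.70667, 46.16669
3. -81.94078, 2.13469
4. -23.84111, -17.79258

Point 1:
  Latitude: 30 + 11/60 + 8/3600 = 30.185556
  N ⇒ keep positive
  Longitude: 52′ + 51″ = 52.85000′; 0 + 52.85000/60 = 0.880833
  E ⇒ keep positive
Point 2:
  Latitude: 15 + 42/60 + 24/3600 = 15.706667
  S ⇒ negate
  Lon: 46 + 10/60 + 0.1/3600 = 46.166694
  E ⇒ keep positive
Point 3:
  φ: 81 + 56/60 + 26.8/3600 = 81.940778
  hemisphere S, so the sign is −
  λ: 8′ + 4.9″ = 8.08167′; 2 + 8.08167/60 = 2.134694
  E ⇒ keep positive
Point 4:
  Latitude: 23 + 50/60 + 28/3600 = 23.841111
  S → negative
  Longitude: 17 + 47/60 + 33.3/3600 = 17.792583
  hemisphere W, so the sign is −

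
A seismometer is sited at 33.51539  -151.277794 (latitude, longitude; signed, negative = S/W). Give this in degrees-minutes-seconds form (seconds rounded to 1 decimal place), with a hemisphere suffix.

33°30′55.4″ N, 151°16′40.1″ W

Latitude: 0.515390 × 60 = 30.92340′ → 30′, remainder × 60 = 55.404″
Longitude is negative → W; |value| = 151.277794
λ: 0.277794° → 16.66764′; 0.66764 × 60 = 40.058″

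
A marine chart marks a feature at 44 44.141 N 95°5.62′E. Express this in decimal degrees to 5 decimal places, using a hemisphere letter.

44.73568° N, 95.09367° E

Lat: 44.141′ = 0.735683°; total 44.735683
Lon: 95 + 5.62/60 = 95.093667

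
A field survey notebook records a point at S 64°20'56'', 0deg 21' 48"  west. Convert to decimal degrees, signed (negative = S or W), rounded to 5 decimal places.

-64.34889, -0.36333

Lat: 64° + 20/60 + 56/3600 = 64 + 0.333333 + 0.015556 = 64.348889
hemisphere S, so the sign is −
Lon: 21′ + 48″ = 21.80000′; 0 + 21.80000/60 = 0.363333
hemisphere W, so the sign is −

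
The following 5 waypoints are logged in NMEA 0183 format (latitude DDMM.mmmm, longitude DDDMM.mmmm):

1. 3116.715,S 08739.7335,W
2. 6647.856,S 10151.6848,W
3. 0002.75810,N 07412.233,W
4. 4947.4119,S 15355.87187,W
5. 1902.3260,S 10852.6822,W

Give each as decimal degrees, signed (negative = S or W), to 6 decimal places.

1. -31.278583, -87.662225
2. -66.797600, -101.861413
3. 0.045968, -74.203883
4. -49.790198, -153.931198
5. -19.038767, -108.878037

Point 1:
  φ: degrees = first 2 digits = 31, minutes = 16.715; 31 + 16.715/60 = 31.2785833
  hemisphere S, so the sign is −
  Longitude: split at 3 digits → 087° and 39.7335′; 87 + 39.7335/60 = 87.6622250
  W → negative
Point 2:
  φ: split at 2 digits → 66° and 47.856′; 66 + 47.856/60 = 66.7976000
  S → negative
  Lon: split at 3 digits → 101° and 51.6848′; 101 + 51.6848/60 = 101.8614133
  hemisphere W, so the sign is −
Point 3:
  φ: split at 2 digits → 00° and 2.7581′; 0 + 2.7581/60 = 0.0459683
  N → positive
  Lon: split at 3 digits → 074° and 12.233′; 74 + 12.233/60 = 74.2038833
  W ⇒ negate
Point 4:
  φ: degrees = first 2 digits = 49, minutes = 47.4119; 49 + 47.4119/60 = 49.7901983
  hemisphere S, so the sign is −
  Longitude: degrees = first 3 digits = 153, minutes = 55.87187; 153 + 55.87187/60 = 153.9311978
  W ⇒ negate
Point 5:
  Latitude: degrees = first 2 digits = 19, minutes = 2.326; 19 + 2.326/60 = 19.0387667
  hemisphere S, so the sign is −
  λ: degrees = first 3 digits = 108, minutes = 52.6822; 108 + 52.6822/60 = 108.8780367
  hemisphere W, so the sign is −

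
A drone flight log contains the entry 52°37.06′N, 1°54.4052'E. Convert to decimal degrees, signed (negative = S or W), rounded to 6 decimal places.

52.617667, 1.906753

Lat: 52 + 37.06/60 = 52.6176667
N ⇒ keep positive
Lon: 54.4052′ = 0.906753°; total 1.9067533
E → positive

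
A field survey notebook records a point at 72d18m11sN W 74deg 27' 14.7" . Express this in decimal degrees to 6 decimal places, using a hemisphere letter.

φ: 72° + 18/60 + 11/3600 = 72 + 0.300000 + 0.003056 = 72.3030556
λ: 74° + 27/60 + 14.7/3600 = 74 + 0.450000 + 0.004083 = 74.4540833

72.303056° N, 74.454083° W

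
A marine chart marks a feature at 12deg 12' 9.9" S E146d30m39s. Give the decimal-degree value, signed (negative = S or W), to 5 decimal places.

-12.20275, 146.51083

Lat: 12′ + 9.9″ = 12.16500′; 12 + 12.16500/60 = 12.202750
S → negative
Longitude: 146° + 30/60 + 39/3600 = 146 + 0.500000 + 0.010833 = 146.510833
E ⇒ keep positive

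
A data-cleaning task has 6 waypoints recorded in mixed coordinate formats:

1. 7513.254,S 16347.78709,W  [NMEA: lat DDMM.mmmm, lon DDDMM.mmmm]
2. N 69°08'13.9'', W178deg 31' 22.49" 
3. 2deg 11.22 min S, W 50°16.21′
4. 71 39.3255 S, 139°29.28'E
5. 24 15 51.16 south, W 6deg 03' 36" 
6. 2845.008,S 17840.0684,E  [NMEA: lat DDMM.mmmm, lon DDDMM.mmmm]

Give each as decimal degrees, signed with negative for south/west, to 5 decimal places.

Point 1:
  Lat: split at 2 digits → 75° and 13.254′; 75 + 13.254/60 = 75.220900
  hemisphere S, so the sign is −
  Lon: split at 3 digits → 163° and 47.78709′; 163 + 47.78709/60 = 163.796452
  W ⇒ negate
Point 2:
  φ: 69 + 8/60 + 13.9/3600 = 69.137194
  N ⇒ keep positive
  Lon: 178° + 31/60 + 22.49/3600 = 178 + 0.516667 + 0.006247 = 178.522914
  W ⇒ negate
Point 3:
  φ: 11.22′ = 0.187000°; total 2.187000
  hemisphere S, so the sign is −
  λ: 50 + 16.21/60 = 50.270167
  hemisphere W, so the sign is −
Point 4:
  Lat: 39.3255′ = 0.655425°; total 71.655425
  hemisphere S, so the sign is −
  λ: 139 + 29.28/60 = 139.488000
  E ⇒ keep positive
Point 5:
  Latitude: 24° + 15/60 + 51.16/3600 = 24 + 0.250000 + 0.014211 = 24.264211
  S → negative
  λ: 6° + 3/60 + 36/3600 = 6 + 0.050000 + 0.010000 = 6.060000
  hemisphere W, so the sign is −
Point 6:
  φ: split at 2 digits → 28° and 45.008′; 28 + 45.008/60 = 28.750133
  hemisphere S, so the sign is −
  Longitude: degrees = first 3 digits = 178, minutes = 40.0684; 178 + 40.0684/60 = 178.667807
  E ⇒ keep positive

1. -75.22090, -163.79645
2. 69.13719, -178.52291
3. -2.18700, -50.27017
4. -71.65543, 139.48800
5. -24.26421, -6.06000
6. -28.75013, 178.66781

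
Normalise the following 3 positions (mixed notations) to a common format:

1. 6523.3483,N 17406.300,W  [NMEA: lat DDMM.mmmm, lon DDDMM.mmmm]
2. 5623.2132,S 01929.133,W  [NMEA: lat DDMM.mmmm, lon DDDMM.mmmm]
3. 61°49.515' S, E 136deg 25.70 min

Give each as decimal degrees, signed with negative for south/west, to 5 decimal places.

1. 65.38914, -174.10500
2. -56.38689, -19.48555
3. -61.82525, 136.42833

Point 1:
  Latitude: split at 2 digits → 65° and 23.3483′; 65 + 23.3483/60 = 65.389138
  N → positive
  Longitude: split at 3 digits → 174° and 6.3′; 174 + 6.3/60 = 174.105000
  hemisphere W, so the sign is −
Point 2:
  φ: degrees = first 2 digits = 56, minutes = 23.2132; 56 + 23.2132/60 = 56.386887
  S ⇒ negate
  Lon: split at 3 digits → 019° and 29.133′; 19 + 29.133/60 = 19.485550
  W ⇒ negate
Point 3:
  Latitude: 61 + 49.515/60 = 61.825250
  S ⇒ negate
  Lon: 136 + 25.7/60 = 136.428333
  E ⇒ keep positive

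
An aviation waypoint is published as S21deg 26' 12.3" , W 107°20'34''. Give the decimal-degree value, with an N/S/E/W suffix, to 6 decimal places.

Lat: 21 + 26/60 + 12.3/3600 = 21.4367500
Lon: 107 + 20/60 + 34/3600 = 107.3427778

21.436750° S, 107.342778° W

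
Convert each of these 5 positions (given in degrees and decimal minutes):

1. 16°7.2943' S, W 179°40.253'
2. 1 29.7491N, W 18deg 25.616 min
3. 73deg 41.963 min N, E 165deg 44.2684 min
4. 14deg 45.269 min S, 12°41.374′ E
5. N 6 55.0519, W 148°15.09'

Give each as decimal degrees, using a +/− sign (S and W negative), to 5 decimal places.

Point 1:
  Lat: 16 + 7.2943/60 = 16.121572
  S ⇒ negate
  Lon: 179 + 40.253/60 = 179.670883
  hemisphere W, so the sign is −
Point 2:
  Lat: 1 + 29.7491/60 = 1.495818
  N ⇒ keep positive
  Longitude: 18 + 25.616/60 = 18.426933
  W ⇒ negate
Point 3:
  Latitude: 73 + 41.963/60 = 73.699383
  N → positive
  Longitude: 44.2684′ = 0.737807°; total 165.737807
  E → positive
Point 4:
  φ: 45.269′ = 0.754483°; total 14.754483
  S → negative
  Longitude: 12 + 41.374/60 = 12.689567
  E → positive
Point 5:
  Lat: 6 + 55.0519/60 = 6.917532
  N ⇒ keep positive
  λ: 15.09′ = 0.251500°; total 148.251500
  W ⇒ negate

1. -16.12157, -179.67088
2. 1.49582, -18.42693
3. 73.69938, 165.73781
4. -14.75448, 12.68957
5. 6.91753, -148.25150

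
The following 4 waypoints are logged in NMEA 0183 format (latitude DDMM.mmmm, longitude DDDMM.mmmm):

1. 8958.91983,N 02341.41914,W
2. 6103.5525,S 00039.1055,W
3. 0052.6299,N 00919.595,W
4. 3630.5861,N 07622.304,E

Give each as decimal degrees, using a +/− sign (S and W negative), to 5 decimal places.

1. 89.98200, -23.69032
2. -61.05921, -0.65176
3. 0.87717, -9.32658
4. 36.50977, 76.37173

Point 1:
  Lat: degrees = first 2 digits = 89, minutes = 58.91983; 89 + 58.91983/60 = 89.981997
  N → positive
  Longitude: degrees = first 3 digits = 23, minutes = 41.41914; 23 + 41.41914/60 = 23.690319
  W ⇒ negate
Point 2:
  Lat: degrees = first 2 digits = 61, minutes = 3.5525; 61 + 3.5525/60 = 61.059208
  S → negative
  λ: split at 3 digits → 000° and 39.1055′; 0 + 39.1055/60 = 0.651758
  W → negative
Point 3:
  Lat: split at 2 digits → 00° and 52.6299′; 0 + 52.6299/60 = 0.877165
  N ⇒ keep positive
  λ: split at 3 digits → 009° and 19.595′; 9 + 19.595/60 = 9.326583
  W ⇒ negate
Point 4:
  Latitude: split at 2 digits → 36° and 30.5861′; 36 + 30.5861/60 = 36.509768
  N ⇒ keep positive
  Longitude: degrees = first 3 digits = 76, minutes = 22.304; 76 + 22.304/60 = 76.371733
  E ⇒ keep positive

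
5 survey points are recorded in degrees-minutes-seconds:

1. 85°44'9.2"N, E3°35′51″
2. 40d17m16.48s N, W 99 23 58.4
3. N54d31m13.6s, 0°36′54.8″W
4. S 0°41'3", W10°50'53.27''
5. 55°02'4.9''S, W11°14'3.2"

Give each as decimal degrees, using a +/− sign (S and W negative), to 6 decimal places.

1. 85.735889, 3.597500
2. 40.287911, -99.399556
3. 54.520444, -0.615222
4. -0.684167, -10.848131
5. -55.034694, -11.234222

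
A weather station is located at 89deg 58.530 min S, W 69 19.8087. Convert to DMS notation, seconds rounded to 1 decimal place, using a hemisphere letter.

89°58′31.8″ S, 69°19′48.5″ W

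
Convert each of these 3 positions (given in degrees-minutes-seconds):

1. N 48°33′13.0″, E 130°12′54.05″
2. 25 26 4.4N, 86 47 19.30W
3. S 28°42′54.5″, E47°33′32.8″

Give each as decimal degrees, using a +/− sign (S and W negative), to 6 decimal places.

Point 1:
  Lat: 33′ + 13″ = 33.21667′; 48 + 33.21667/60 = 48.5536111
  N ⇒ keep positive
  Lon: 130 + 12/60 + 54.05/3600 = 130.2150139
  E ⇒ keep positive
Point 2:
  Latitude: 26′ + 4.4″ = 26.07333′; 25 + 26.07333/60 = 25.4345556
  N ⇒ keep positive
  Longitude: 47′ + 19.3″ = 47.32167′; 86 + 47.32167/60 = 86.7886944
  hemisphere W, so the sign is −
Point 3:
  φ: 42′ + 54.5″ = 42.90833′; 28 + 42.90833/60 = 28.7151389
  S ⇒ negate
  Longitude: 47° + 33/60 + 32.8/3600 = 47 + 0.550000 + 0.009111 = 47.5591111
  E ⇒ keep positive

1. 48.553611, 130.215014
2. 25.434556, -86.788694
3. -28.715139, 47.559111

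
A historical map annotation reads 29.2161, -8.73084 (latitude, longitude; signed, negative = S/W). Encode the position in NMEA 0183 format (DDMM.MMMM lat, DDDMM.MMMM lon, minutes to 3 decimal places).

2912.966,N / 00843.850,W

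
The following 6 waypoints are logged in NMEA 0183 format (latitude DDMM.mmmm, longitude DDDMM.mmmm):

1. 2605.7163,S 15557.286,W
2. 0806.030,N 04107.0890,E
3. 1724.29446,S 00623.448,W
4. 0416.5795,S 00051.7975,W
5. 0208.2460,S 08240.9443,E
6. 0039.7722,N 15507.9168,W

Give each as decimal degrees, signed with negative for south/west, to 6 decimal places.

1. -26.095272, -155.954767
2. 8.100500, 41.118150
3. -17.404908, -6.390800
4. -4.276325, -0.863292
5. -2.137433, 82.682405
6. 0.662870, -155.131947

Point 1:
  Lat: split at 2 digits → 26° and 5.7163′; 26 + 5.7163/60 = 26.0952717
  S → negative
  λ: split at 3 digits → 155° and 57.286′; 155 + 57.286/60 = 155.9547667
  hemisphere W, so the sign is −
Point 2:
  Lat: split at 2 digits → 08° and 6.03′; 8 + 6.03/60 = 8.1005000
  N ⇒ keep positive
  Lon: degrees = first 3 digits = 41, minutes = 7.089; 41 + 7.089/60 = 41.1181500
  E ⇒ keep positive
Point 3:
  Lat: degrees = first 2 digits = 17, minutes = 24.29446; 17 + 24.29446/60 = 17.4049077
  hemisphere S, so the sign is −
  Longitude: split at 3 digits → 006° and 23.448′; 6 + 23.448/60 = 6.3908000
  hemisphere W, so the sign is −
Point 4:
  φ: degrees = first 2 digits = 4, minutes = 16.5795; 4 + 16.5795/60 = 4.2763250
  S ⇒ negate
  λ: degrees = first 3 digits = 0, minutes = 51.7975; 0 + 51.7975/60 = 0.8632917
  W ⇒ negate
Point 5:
  Latitude: degrees = first 2 digits = 2, minutes = 8.246; 2 + 8.246/60 = 2.1374333
  S → negative
  Lon: split at 3 digits → 082° and 40.9443′; 82 + 40.9443/60 = 82.6824050
  E → positive
Point 6:
  Latitude: degrees = first 2 digits = 0, minutes = 39.7722; 0 + 39.7722/60 = 0.6628700
  N → positive
  λ: split at 3 digits → 155° and 7.9168′; 155 + 7.9168/60 = 155.1319467
  W ⇒ negate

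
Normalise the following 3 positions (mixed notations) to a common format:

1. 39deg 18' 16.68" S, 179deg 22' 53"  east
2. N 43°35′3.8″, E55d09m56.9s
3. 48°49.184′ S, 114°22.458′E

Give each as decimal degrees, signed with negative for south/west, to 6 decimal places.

Point 1:
  φ: 39 + 18/60 + 16.68/3600 = 39.3046333
  S ⇒ negate
  λ: 22′ + 53″ = 22.88333′; 179 + 22.88333/60 = 179.3813889
  E → positive
Point 2:
  φ: 43 + 35/60 + 3.8/3600 = 43.5843889
  N → positive
  Lon: 55 + 9/60 + 56.9/3600 = 55.1658056
  E ⇒ keep positive
Point 3:
  φ: 48 + 49.184/60 = 48.8197333
  hemisphere S, so the sign is −
  Longitude: 114 + 22.458/60 = 114.3743000
  E ⇒ keep positive

1. -39.304633, 179.381389
2. 43.584389, 55.165806
3. -48.819733, 114.374300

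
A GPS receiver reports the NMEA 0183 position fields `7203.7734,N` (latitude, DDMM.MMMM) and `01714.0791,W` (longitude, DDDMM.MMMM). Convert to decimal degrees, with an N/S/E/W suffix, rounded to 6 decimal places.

72.062890° N, 17.234652° W

Latitude: degrees = first 2 digits = 72, minutes = 3.7734; 72 + 3.7734/60 = 72.0628900
Lon: split at 3 digits → 017° and 14.0791′; 17 + 14.0791/60 = 17.2346517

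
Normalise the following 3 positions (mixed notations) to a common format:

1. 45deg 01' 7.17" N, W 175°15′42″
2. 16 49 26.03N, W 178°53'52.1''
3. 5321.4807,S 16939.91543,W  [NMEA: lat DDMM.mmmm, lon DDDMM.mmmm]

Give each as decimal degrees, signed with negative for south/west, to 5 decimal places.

Point 1:
  Latitude: 45 + 1/60 + 7.17/3600 = 45.018658
  N ⇒ keep positive
  Lon: 175° + 15/60 + 42/3600 = 175 + 0.250000 + 0.011667 = 175.261667
  hemisphere W, so the sign is −
Point 2:
  Lat: 16° + 49/60 + 26.03/3600 = 16 + 0.816667 + 0.007231 = 16.823897
  N ⇒ keep positive
  Lon: 178° + 53/60 + 52.1/3600 = 178 + 0.883333 + 0.014472 = 178.897806
  W ⇒ negate
Point 3:
  Latitude: split at 2 digits → 53° and 21.4807′; 53 + 21.4807/60 = 53.358012
  S ⇒ negate
  λ: degrees = first 3 digits = 169, minutes = 39.91543; 169 + 39.91543/60 = 169.665257
  W ⇒ negate

1. 45.01866, -175.26167
2. 16.82390, -178.89781
3. -53.35801, -169.66526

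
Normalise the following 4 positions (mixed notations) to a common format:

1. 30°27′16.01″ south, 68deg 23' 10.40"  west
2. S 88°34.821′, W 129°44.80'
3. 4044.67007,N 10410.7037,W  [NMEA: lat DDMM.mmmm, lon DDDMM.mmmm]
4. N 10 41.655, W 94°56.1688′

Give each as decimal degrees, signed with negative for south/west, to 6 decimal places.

Point 1:
  Lat: 30 + 27/60 + 16.01/3600 = 30.4544472
  S → negative
  Longitude: 68° + 23/60 + 10.4/3600 = 68 + 0.383333 + 0.002889 = 68.3862222
  W → negative
Point 2:
  φ: 34.821′ = 0.580350°; total 88.5803500
  S → negative
  Longitude: 129 + 44.8/60 = 129.7466667
  W → negative
Point 3:
  φ: split at 2 digits → 40° and 44.67007′; 40 + 44.67007/60 = 40.7445012
  N → positive
  λ: split at 3 digits → 104° and 10.7037′; 104 + 10.7037/60 = 104.1783950
  W → negative
Point 4:
  Latitude: 10 + 41.655/60 = 10.6942500
  N → positive
  λ: 94 + 56.1688/60 = 94.9361467
  W → negative

1. -30.454447, -68.386222
2. -88.580350, -129.746667
3. 40.744501, -104.178395
4. 10.694250, -94.936147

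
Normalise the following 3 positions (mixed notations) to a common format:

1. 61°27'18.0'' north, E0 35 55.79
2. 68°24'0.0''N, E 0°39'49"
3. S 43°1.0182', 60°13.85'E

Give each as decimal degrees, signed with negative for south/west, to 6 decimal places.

Point 1:
  Lat: 61° + 27/60 + 18/3600 = 61 + 0.450000 + 0.005000 = 61.4550000
  N ⇒ keep positive
  λ: 0 + 35/60 + 55.79/3600 = 0.5988306
  E → positive
Point 2:
  Latitude: 68 + 24/60 + 0/3600 = 68.4000000
  N ⇒ keep positive
  Lon: 0° + 39/60 + 49/3600 = 0 + 0.650000 + 0.013611 = 0.6636111
  E ⇒ keep positive
Point 3:
  Lat: 43 + 1.0182/60 = 43.0169700
  S → negative
  Longitude: 60 + 13.85/60 = 60.2308333
  E ⇒ keep positive

1. 61.455000, 0.598831
2. 68.400000, 0.663611
3. -43.016970, 60.230833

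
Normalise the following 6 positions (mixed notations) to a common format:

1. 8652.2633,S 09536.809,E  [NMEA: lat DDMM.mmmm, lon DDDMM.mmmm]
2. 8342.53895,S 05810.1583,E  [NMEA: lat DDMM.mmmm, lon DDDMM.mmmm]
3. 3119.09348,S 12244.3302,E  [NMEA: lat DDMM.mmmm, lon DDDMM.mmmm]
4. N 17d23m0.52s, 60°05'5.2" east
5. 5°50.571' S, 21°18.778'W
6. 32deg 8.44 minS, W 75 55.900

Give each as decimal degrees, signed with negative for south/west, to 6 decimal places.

1. -86.871055, 95.613483
2. -83.708983, 58.169305
3. -31.318225, 122.738837
4. 17.383478, 60.084778
5. -5.842850, -21.312967
6. -32.140667, -75.931667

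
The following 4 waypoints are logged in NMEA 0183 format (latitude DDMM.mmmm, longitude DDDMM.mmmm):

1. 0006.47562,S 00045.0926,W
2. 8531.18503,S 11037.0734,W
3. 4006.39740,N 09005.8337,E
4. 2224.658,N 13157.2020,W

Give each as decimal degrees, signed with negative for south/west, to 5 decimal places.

1. -0.10793, -0.75154
2. -85.51975, -110.61789
3. 40.10662, 90.09723
4. 22.41097, -131.95337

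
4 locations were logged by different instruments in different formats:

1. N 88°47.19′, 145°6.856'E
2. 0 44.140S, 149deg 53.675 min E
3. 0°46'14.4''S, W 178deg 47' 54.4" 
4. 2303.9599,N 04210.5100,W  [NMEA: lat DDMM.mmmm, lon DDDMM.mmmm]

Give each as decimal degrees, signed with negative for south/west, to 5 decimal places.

1. 88.78650, 145.11427
2. -0.73567, 149.89458
3. -0.77067, -178.79844
4. 23.06600, -42.17517

Point 1:
  Latitude: 47.19′ = 0.786500°; total 88.786500
  N → positive
  λ: 145 + 6.856/60 = 145.114267
  E ⇒ keep positive
Point 2:
  Lat: 0 + 44.14/60 = 0.735667
  S → negative
  Lon: 149 + 53.675/60 = 149.894583
  E → positive
Point 3:
  Latitude: 0° + 46/60 + 14.4/3600 = 0 + 0.766667 + 0.004000 = 0.770667
  S ⇒ negate
  Lon: 178° + 47/60 + 54.4/3600 = 178 + 0.783333 + 0.015111 = 178.798444
  W → negative
Point 4:
  φ: split at 2 digits → 23° and 3.9599′; 23 + 3.9599/60 = 23.065998
  N ⇒ keep positive
  Longitude: degrees = first 3 digits = 42, minutes = 10.51; 42 + 10.51/60 = 42.175167
  W ⇒ negate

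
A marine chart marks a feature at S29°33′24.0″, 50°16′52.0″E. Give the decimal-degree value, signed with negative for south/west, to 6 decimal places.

-29.556667, 50.281111

Lat: 29° + 33/60 + 24/3600 = 29 + 0.550000 + 0.006667 = 29.5566667
S → negative
Lon: 50° + 16/60 + 52/3600 = 50 + 0.266667 + 0.014444 = 50.2811111
E → positive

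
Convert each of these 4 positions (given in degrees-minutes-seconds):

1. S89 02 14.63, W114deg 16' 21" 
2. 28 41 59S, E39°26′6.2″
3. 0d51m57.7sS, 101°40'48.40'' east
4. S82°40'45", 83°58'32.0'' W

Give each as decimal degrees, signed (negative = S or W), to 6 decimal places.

1. -89.037397, -114.272500
2. -28.699722, 39.435056
3. -0.866028, 101.680111
4. -82.679167, -83.975556

Point 1:
  Latitude: 89° + 2/60 + 14.63/3600 = 89 + 0.033333 + 0.004064 = 89.0373972
  hemisphere S, so the sign is −
  Longitude: 16′ + 21″ = 16.35000′; 114 + 16.35000/60 = 114.2725000
  W ⇒ negate
Point 2:
  Latitude: 28 + 41/60 + 59/3600 = 28.6997222
  S → negative
  Longitude: 39 + 26/60 + 6.2/3600 = 39.4350556
  E → positive
Point 3:
  Latitude: 0 + 51/60 + 57.7/3600 = 0.8660278
  hemisphere S, so the sign is −
  λ: 40′ + 48.4″ = 40.80667′; 101 + 40.80667/60 = 101.6801111
  E → positive
Point 4:
  φ: 82° + 40/60 + 45/3600 = 82 + 0.666667 + 0.012500 = 82.6791667
  S → negative
  Longitude: 83° + 58/60 + 32/3600 = 83 + 0.966667 + 0.008889 = 83.9755556
  hemisphere W, so the sign is −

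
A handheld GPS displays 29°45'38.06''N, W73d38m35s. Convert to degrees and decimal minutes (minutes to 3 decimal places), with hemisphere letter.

29° 45.634′ N, 73° 38.583′ W

φ: seconds/60 = 0.63433; minutes = 45 + 0.63433 = 45.63433
λ: 38 + 35/60 = 38.58333′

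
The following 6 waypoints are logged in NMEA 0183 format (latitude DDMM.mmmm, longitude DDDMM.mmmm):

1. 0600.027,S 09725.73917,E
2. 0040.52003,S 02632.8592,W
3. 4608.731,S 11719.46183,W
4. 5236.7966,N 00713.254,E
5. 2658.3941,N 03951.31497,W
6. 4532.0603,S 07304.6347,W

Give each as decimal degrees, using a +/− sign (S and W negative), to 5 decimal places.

Point 1:
  φ: degrees = first 2 digits = 6, minutes = 0.027; 6 + 0.027/60 = 6.000450
  S → negative
  λ: split at 3 digits → 097° and 25.73917′; 97 + 25.73917/60 = 97.428986
  E ⇒ keep positive
Point 2:
  Lat: degrees = first 2 digits = 0, minutes = 40.52003; 0 + 40.52003/60 = 0.675334
  S → negative
  Lon: split at 3 digits → 026° and 32.8592′; 26 + 32.8592/60 = 26.547653
  W → negative
Point 3:
  Lat: degrees = first 2 digits = 46, minutes = 8.731; 46 + 8.731/60 = 46.145517
  S → negative
  Lon: split at 3 digits → 117° and 19.46183′; 117 + 19.46183/60 = 117.324364
  W → negative
Point 4:
  Lat: degrees = first 2 digits = 52, minutes = 36.7966; 52 + 36.7966/60 = 52.613277
  N ⇒ keep positive
  λ: degrees = first 3 digits = 7, minutes = 13.254; 7 + 13.254/60 = 7.220900
  E → positive
Point 5:
  Latitude: degrees = first 2 digits = 26, minutes = 58.3941; 26 + 58.3941/60 = 26.973235
  N → positive
  Lon: degrees = first 3 digits = 39, minutes = 51.31497; 39 + 51.31497/60 = 39.855250
  W → negative
Point 6:
  Latitude: split at 2 digits → 45° and 32.0603′; 45 + 32.0603/60 = 45.534338
  hemisphere S, so the sign is −
  Longitude: degrees = first 3 digits = 73, minutes = 4.6347; 73 + 4.6347/60 = 73.077245
  hemisphere W, so the sign is −

1. -6.00045, 97.42899
2. -0.67533, -26.54765
3. -46.14552, -117.32436
4. 52.61328, 7.22090
5. 26.97324, -39.85525
6. -45.53434, -73.07725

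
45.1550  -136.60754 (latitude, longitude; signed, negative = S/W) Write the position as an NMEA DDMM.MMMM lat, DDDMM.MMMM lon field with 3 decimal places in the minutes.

Lat: minutes = (45.155000 − 45) × 60 = 9.30000
Longitude is negative → W; |value| = 136.607540
Lon: fractional part 0.607540 → 36.45240 minutes

4509.300,N / 13636.452,W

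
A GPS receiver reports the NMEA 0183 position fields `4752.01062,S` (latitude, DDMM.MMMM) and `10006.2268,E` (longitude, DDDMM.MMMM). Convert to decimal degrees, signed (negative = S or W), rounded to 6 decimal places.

Lat: split at 2 digits → 47° and 52.01062′; 47 + 52.01062/60 = 47.8668437
hemisphere S, so the sign is −
λ: split at 3 digits → 100° and 6.2268′; 100 + 6.2268/60 = 100.1037800
E → positive

-47.866844, 100.103780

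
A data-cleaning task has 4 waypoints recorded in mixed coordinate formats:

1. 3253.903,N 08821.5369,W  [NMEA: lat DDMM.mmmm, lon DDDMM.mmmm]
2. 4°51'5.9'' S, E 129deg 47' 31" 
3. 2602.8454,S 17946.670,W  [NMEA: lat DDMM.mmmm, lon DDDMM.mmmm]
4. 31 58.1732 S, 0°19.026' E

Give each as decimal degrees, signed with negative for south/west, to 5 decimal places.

1. 32.89838, -88.35895
2. -4.85164, 129.79194
3. -26.04742, -179.77783
4. -31.96955, 0.31710

Point 1:
  φ: split at 2 digits → 32° and 53.903′; 32 + 53.903/60 = 32.898383
  N → positive
  Longitude: degrees = first 3 digits = 88, minutes = 21.5369; 88 + 21.5369/60 = 88.358948
  W ⇒ negate
Point 2:
  Lat: 51′ + 5.9″ = 51.09833′; 4 + 51.09833/60 = 4.851639
  S → negative
  λ: 129 + 47/60 + 31/3600 = 129.791944
  E ⇒ keep positive
Point 3:
  Latitude: degrees = first 2 digits = 26, minutes = 2.8454; 26 + 2.8454/60 = 26.047423
  S → negative
  λ: split at 3 digits → 179° and 46.67′; 179 + 46.67/60 = 179.777833
  hemisphere W, so the sign is −
Point 4:
  φ: 31 + 58.1732/60 = 31.969553
  hemisphere S, so the sign is −
  λ: 19.026′ = 0.317100°; total 0.317100
  E → positive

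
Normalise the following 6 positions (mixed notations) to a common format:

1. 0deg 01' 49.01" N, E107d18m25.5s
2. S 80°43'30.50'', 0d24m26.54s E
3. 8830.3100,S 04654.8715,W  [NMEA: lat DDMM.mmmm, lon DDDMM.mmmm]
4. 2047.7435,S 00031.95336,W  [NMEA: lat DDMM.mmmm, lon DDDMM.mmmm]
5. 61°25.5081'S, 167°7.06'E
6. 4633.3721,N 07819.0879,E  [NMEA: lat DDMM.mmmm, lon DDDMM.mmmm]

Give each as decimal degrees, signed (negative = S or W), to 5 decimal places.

Point 1:
  φ: 1′ + 49.01″ = 1.81683′; 0 + 1.81683/60 = 0.030281
  N → positive
  Longitude: 107° + 18/60 + 25.5/3600 = 107 + 0.300000 + 0.007083 = 107.307083
  E ⇒ keep positive
Point 2:
  Latitude: 80 + 43/60 + 30.5/3600 = 80.725139
  S → negative
  Longitude: 0 + 24/60 + 26.54/3600 = 0.407372
  E → positive
Point 3:
  φ: degrees = first 2 digits = 88, minutes = 30.31; 88 + 30.31/60 = 88.505167
  S ⇒ negate
  Lon: degrees = first 3 digits = 46, minutes = 54.8715; 46 + 54.8715/60 = 46.914525
  W ⇒ negate
Point 4:
  φ: split at 2 digits → 20° and 47.7435′; 20 + 47.7435/60 = 20.795725
  S ⇒ negate
  Longitude: degrees = first 3 digits = 0, minutes = 31.95336; 0 + 31.95336/60 = 0.532556
  hemisphere W, so the sign is −
Point 5:
  φ: 61 + 25.5081/60 = 61.425135
  S ⇒ negate
  Longitude: 7.06′ = 0.117667°; total 167.117667
  E ⇒ keep positive
Point 6:
  Lat: split at 2 digits → 46° and 33.3721′; 46 + 33.3721/60 = 46.556202
  N ⇒ keep positive
  λ: degrees = first 3 digits = 78, minutes = 19.0879; 78 + 19.0879/60 = 78.318132
  E ⇒ keep positive

1. 0.03028, 107.30708
2. -80.72514, 0.40737
3. -88.50517, -46.91453
4. -20.79573, -0.53256
5. -61.42514, 167.11767
6. 46.55620, 78.31813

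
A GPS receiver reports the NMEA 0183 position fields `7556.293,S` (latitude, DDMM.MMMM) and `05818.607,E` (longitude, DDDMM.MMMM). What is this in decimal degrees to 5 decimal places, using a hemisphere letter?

75.93822° S, 58.31012° E

Latitude: split at 2 digits → 75° and 56.293′; 75 + 56.293/60 = 75.938217
λ: degrees = first 3 digits = 58, minutes = 18.607; 58 + 18.607/60 = 58.310117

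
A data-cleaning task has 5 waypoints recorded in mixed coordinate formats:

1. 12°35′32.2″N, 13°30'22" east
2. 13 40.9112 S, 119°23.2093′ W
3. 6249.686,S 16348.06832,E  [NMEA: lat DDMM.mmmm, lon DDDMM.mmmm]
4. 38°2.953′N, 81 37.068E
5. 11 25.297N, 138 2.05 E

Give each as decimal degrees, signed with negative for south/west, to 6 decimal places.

1. 12.592278, 13.506111
2. -13.681853, -119.386822
3. -62.828100, 163.801139
4. 38.049217, 81.617800
5. 11.421617, 138.034167

Point 1:
  φ: 12° + 35/60 + 32.2/3600 = 12 + 0.583333 + 0.008944 = 12.5922778
  N ⇒ keep positive
  Longitude: 13 + 30/60 + 22/3600 = 13.5061111
  E → positive
Point 2:
  Lat: 13 + 40.9112/60 = 13.6818533
  S ⇒ negate
  Longitude: 119 + 23.2093/60 = 119.3868217
  W ⇒ negate
Point 3:
  φ: split at 2 digits → 62° and 49.686′; 62 + 49.686/60 = 62.8281000
  S ⇒ negate
  Lon: split at 3 digits → 163° and 48.06832′; 163 + 48.06832/60 = 163.8011387
  E ⇒ keep positive
Point 4:
  Lat: 38 + 2.953/60 = 38.0492167
  N → positive
  λ: 37.068′ = 0.617800°; total 81.6178000
  E → positive
Point 5:
  φ: 25.297′ = 0.421617°; total 11.4216167
  N → positive
  λ: 2.05′ = 0.034167°; total 138.0341667
  E ⇒ keep positive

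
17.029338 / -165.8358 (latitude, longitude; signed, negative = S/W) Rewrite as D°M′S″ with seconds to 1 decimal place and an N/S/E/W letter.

φ: whole degrees 17; 1.76028′ → 1′ and 45.617″
Longitude is negative → W; |value| = 165.835800
Lon: 0.835800 × 60 = 50.14800′ → 50′, remainder × 60 = 8.880″

17°01′45.6″ N, 165°50′8.9″ W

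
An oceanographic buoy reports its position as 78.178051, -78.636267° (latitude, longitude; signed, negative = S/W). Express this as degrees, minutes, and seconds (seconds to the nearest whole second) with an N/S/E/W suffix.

φ: 0.178051° → 10.68306′; 0.68306 × 60 = 40.98″
Longitude is negative → W; |value| = 78.636267
λ: 0.636267° → 38.17602′; 0.17602 × 60 = 10.56″

78°10′41″ N, 78°38′11″ W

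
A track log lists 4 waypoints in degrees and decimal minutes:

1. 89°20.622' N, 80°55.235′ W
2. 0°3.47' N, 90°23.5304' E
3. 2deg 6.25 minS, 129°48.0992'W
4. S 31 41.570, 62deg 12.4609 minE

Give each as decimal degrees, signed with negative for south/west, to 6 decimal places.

Point 1:
  Lat: 89 + 20.622/60 = 89.3437000
  N → positive
  Longitude: 80 + 55.235/60 = 80.9205833
  W ⇒ negate
Point 2:
  Latitude: 3.47′ = 0.057833°; total 0.0578333
  N ⇒ keep positive
  Longitude: 23.5304′ = 0.392173°; total 90.3921733
  E → positive
Point 3:
  Latitude: 2 + 6.25/60 = 2.1041667
  S ⇒ negate
  Longitude: 129 + 48.0992/60 = 129.8016533
  W → negative
Point 4:
  φ: 41.57′ = 0.692833°; total 31.6928333
  S ⇒ negate
  Longitude: 12.4609′ = 0.207682°; total 62.2076817
  E → positive

1. 89.343700, -80.920583
2. 0.057833, 90.392173
3. -2.104167, -129.801653
4. -31.692833, 62.207682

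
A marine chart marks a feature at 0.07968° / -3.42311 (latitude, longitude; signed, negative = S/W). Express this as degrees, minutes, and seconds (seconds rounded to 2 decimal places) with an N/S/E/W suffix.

0°04′46.85″ N, 3°25′23.20″ W

Lat: 0.079680 × 60 = 4.78080′ → 4′, remainder × 60 = 46.8480″
Longitude is negative → W; |value| = 3.423110
Longitude: 0.423110° → 25.38660′; 0.38660 × 60 = 23.1960″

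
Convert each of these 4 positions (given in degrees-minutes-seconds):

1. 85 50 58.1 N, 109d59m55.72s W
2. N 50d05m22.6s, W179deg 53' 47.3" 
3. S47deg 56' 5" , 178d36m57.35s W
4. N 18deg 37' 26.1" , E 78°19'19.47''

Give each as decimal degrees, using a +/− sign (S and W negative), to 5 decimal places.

1. 85.84947, -109.99881
2. 50.08961, -179.89647
3. -47.93472, -178.61593
4. 18.62392, 78.32208

Point 1:
  Lat: 85 + 50/60 + 58.1/3600 = 85.849472
  N → positive
  Lon: 109° + 59/60 + 55.72/3600 = 109 + 0.983333 + 0.015478 = 109.998811
  W → negative
Point 2:
  Latitude: 50° + 5/60 + 22.6/3600 = 50 + 0.083333 + 0.006278 = 50.089611
  N → positive
  Longitude: 179° + 53/60 + 47.3/3600 = 179 + 0.883333 + 0.013139 = 179.896472
  W → negative
Point 3:
  Lat: 56′ + 5″ = 56.08333′; 47 + 56.08333/60 = 47.934722
  S ⇒ negate
  Lon: 36′ + 57.35″ = 36.95583′; 178 + 36.95583/60 = 178.615931
  W → negative
Point 4:
  Lat: 18° + 37/60 + 26.1/3600 = 18 + 0.616667 + 0.007250 = 18.623917
  N ⇒ keep positive
  Lon: 19′ + 19.47″ = 19.32450′; 78 + 19.32450/60 = 78.322075
  E ⇒ keep positive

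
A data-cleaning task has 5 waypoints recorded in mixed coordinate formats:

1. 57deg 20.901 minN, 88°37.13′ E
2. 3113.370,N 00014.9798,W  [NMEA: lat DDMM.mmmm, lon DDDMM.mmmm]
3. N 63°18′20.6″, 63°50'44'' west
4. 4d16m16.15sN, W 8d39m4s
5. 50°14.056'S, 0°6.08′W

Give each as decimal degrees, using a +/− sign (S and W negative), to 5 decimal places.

Point 1:
  φ: 57 + 20.901/60 = 57.348350
  N → positive
  λ: 88 + 37.13/60 = 88.618833
  E → positive
Point 2:
  φ: split at 2 digits → 31° and 13.37′; 31 + 13.37/60 = 31.222833
  N ⇒ keep positive
  Longitude: degrees = first 3 digits = 0, minutes = 14.9798; 0 + 14.9798/60 = 0.249663
  hemisphere W, so the sign is −
Point 3:
  Lat: 63° + 18/60 + 20.6/3600 = 63 + 0.300000 + 0.005722 = 63.305722
  N ⇒ keep positive
  Longitude: 50′ + 44″ = 50.73333′; 63 + 50.73333/60 = 63.845556
  W ⇒ negate
Point 4:
  Lat: 4 + 16/60 + 16.15/3600 = 4.271153
  N → positive
  λ: 8° + 39/60 + 4/3600 = 8 + 0.650000 + 0.001111 = 8.651111
  hemisphere W, so the sign is −
Point 5:
  Lat: 50 + 14.056/60 = 50.234267
  S → negative
  λ: 6.08′ = 0.101333°; total 0.101333
  W → negative

1. 57.34835, 88.61883
2. 31.22283, -0.24966
3. 63.30572, -63.84556
4. 4.27115, -8.65111
5. -50.23427, -0.10133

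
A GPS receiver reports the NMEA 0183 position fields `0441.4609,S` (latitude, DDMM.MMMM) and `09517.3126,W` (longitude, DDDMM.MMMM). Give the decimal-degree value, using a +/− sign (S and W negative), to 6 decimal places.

-4.691015, -95.288543

Lat: degrees = first 2 digits = 4, minutes = 41.4609; 4 + 41.4609/60 = 4.6910150
hemisphere S, so the sign is −
λ: split at 3 digits → 095° and 17.3126′; 95 + 17.3126/60 = 95.2885433
W ⇒ negate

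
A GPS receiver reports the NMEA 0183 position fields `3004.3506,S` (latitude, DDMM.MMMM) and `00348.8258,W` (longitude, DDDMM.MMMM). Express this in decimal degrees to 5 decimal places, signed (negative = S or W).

-30.07251, -3.81376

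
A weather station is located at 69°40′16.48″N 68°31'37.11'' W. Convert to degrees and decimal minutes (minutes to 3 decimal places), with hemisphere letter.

69° 40.275′ N, 68° 31.619′ W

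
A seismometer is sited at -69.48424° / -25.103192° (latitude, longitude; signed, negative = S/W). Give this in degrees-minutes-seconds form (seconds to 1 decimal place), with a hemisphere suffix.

Latitude is negative → S; |value| = 69.484240
φ: 0.484240 × 60 = 29.05440′ → 29′, remainder × 60 = 3.264″
Longitude is negative → W; |value| = 25.103192
λ: whole degrees 25; 6.19152′ → 6′ and 11.491″

69°29′3.3″ S, 25°06′11.5″ W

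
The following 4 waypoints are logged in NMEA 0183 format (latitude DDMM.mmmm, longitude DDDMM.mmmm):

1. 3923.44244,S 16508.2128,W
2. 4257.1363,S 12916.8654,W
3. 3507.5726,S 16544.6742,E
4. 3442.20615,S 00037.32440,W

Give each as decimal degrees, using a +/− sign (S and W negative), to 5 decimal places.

Point 1:
  Lat: split at 2 digits → 39° and 23.44244′; 39 + 23.44244/60 = 39.390707
  S ⇒ negate
  Lon: degrees = first 3 digits = 165, minutes = 8.2128; 165 + 8.2128/60 = 165.136880
  W → negative
Point 2:
  φ: split at 2 digits → 42° and 57.1363′; 42 + 57.1363/60 = 42.952272
  S → negative
  Lon: degrees = first 3 digits = 129, minutes = 16.8654; 129 + 16.8654/60 = 129.281090
  W ⇒ negate
Point 3:
  Latitude: split at 2 digits → 35° and 7.5726′; 35 + 7.5726/60 = 35.126210
  S ⇒ negate
  Longitude: split at 3 digits → 165° and 44.6742′; 165 + 44.6742/60 = 165.744570
  E ⇒ keep positive
Point 4:
  Latitude: degrees = first 2 digits = 34, minutes = 42.20615; 34 + 42.20615/60 = 34.703436
  S → negative
  λ: degrees = first 3 digits = 0, minutes = 37.3244; 0 + 37.3244/60 = 0.622073
  hemisphere W, so the sign is −

1. -39.39071, -165.13688
2. -42.95227, -129.28109
3. -35.12621, 165.74457
4. -34.70344, -0.62207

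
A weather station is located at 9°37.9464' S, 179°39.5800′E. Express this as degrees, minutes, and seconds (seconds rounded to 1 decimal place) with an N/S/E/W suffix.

Latitude: 37.94640′ → 37′ and 0.94640 × 60 = 56.784″
Lon: fractional minutes 0.58000 × 60 = 34.800″

9°37′56.8″ S, 179°39′34.8″ E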